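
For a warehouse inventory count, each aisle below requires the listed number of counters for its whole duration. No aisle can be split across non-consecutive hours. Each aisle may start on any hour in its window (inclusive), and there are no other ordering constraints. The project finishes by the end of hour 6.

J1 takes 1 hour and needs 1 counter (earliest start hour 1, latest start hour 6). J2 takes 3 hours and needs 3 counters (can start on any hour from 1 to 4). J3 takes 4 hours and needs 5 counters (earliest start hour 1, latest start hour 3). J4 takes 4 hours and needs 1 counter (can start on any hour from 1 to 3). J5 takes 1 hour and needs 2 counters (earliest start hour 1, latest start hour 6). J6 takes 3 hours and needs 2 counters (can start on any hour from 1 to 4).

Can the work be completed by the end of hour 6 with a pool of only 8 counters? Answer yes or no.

no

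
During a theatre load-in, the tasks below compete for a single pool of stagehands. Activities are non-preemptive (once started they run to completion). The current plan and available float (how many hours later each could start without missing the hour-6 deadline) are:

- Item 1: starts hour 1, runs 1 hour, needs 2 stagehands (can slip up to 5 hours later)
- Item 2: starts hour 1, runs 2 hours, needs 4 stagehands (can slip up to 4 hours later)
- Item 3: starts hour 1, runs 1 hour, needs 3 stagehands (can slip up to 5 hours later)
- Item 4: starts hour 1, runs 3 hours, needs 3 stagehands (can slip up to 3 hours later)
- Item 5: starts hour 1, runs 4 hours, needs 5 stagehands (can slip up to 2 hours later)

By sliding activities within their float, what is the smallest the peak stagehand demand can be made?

8

Early-start (Item 1@1, Item 2@1, Item 3@1, Item 4@1, Item 5@1) gives peak 17: h1:17  h2:12  h3:8  h4:5  h5:0  h6:0.
Shift Item 3→2, Item 4→3, Item 5→3.
Schedule Item 1@1, Item 2@1, Item 3@2, Item 4@3, Item 5@3: h1:6  h2:7  h3:8  h4:8  h5:8  h6:5 — peak 8.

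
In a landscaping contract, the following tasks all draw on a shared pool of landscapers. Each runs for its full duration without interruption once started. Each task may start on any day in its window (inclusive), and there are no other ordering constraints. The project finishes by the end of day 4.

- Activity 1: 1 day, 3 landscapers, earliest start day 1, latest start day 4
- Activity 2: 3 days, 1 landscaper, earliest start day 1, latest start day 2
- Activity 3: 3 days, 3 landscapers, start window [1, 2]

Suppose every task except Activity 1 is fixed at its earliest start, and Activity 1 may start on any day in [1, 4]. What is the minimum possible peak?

4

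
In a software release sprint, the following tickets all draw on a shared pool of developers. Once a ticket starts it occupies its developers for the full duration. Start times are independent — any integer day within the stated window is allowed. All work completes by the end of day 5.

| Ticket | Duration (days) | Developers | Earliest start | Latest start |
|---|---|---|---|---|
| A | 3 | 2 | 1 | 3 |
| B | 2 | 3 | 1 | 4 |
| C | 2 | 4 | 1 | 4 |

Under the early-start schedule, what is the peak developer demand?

9

Early-start schedule: A@1, B@1, C@1.
Load per day: day 1: 9, day 2: 9, day 3: 2, day 4: 0, day 5: 0.
Peak is 9.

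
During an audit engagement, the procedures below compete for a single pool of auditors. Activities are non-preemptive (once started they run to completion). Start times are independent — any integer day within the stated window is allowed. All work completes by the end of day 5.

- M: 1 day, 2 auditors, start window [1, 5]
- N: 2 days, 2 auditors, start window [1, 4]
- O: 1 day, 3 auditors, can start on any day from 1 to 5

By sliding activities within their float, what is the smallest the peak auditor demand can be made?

Early-start (M@1, N@1, O@1) gives peak 7: d1:7  d2:2  d3:0  d4:0  d5:0.
Shift N→2, O→4.
Schedule M@1, N@2, O@4: d1:2  d2:2  d3:2  d4:3  d5:0 — peak 3.

3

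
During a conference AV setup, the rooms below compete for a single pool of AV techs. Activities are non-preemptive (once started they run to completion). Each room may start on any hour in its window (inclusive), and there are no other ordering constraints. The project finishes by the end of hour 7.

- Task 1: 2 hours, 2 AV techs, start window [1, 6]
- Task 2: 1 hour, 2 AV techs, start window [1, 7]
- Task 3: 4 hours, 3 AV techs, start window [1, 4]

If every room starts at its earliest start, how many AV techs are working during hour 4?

3

At early start, hour 4 has: Task 3.
Demand: 3 = 3.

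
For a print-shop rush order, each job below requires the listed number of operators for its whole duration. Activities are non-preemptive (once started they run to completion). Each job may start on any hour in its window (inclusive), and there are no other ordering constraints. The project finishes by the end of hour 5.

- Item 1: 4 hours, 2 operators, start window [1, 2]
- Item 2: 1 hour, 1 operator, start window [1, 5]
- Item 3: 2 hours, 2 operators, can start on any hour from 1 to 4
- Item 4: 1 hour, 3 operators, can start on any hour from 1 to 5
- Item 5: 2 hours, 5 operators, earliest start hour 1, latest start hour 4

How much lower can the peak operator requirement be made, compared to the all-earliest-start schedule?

6

Early-start peak: h1:13  h2:9  h3:2  h4:2  h5:0 ⇒ 13.
Leveled (Item 1@1, Item 2@1, Item 3@1, Item 4@2, Item 5@3): h1:5  h2:7  h3:7  h4:7  h5:0 ⇒ 7.
Reduction 13 − 7 = 6.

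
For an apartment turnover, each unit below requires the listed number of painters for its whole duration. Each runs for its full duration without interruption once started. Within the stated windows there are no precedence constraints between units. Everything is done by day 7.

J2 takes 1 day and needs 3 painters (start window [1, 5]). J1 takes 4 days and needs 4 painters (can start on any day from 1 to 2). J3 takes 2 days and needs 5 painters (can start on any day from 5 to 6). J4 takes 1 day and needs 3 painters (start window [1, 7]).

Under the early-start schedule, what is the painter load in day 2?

At early start, day 2 has: J1.
Demand: 4 = 4.

4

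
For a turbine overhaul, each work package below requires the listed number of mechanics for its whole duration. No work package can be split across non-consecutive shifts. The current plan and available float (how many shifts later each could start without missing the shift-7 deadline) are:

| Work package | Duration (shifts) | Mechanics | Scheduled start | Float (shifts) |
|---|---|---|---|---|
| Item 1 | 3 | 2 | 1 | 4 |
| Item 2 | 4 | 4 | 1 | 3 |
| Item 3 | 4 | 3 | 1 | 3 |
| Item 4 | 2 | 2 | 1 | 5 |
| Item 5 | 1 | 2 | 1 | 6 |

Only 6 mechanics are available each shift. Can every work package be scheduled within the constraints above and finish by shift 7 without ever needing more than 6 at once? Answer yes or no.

no

The minimum achievable peak is 7; 6 < 7, so no feasible schedule stays within the cap.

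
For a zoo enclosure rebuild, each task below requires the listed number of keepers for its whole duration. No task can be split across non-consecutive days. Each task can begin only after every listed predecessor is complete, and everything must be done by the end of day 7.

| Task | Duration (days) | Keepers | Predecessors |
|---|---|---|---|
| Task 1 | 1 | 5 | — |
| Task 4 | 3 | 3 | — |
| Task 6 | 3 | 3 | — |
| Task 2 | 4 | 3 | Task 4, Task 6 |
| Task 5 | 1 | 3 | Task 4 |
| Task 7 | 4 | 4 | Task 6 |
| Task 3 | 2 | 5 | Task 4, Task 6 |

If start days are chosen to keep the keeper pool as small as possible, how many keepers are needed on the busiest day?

12

Early-start (Task 1@1, Task 4@1, Task 6@1, Task 2@4, Task 5@4, Task 7@4, Task 3@4) gives peak 15: d1:11  d2:6  d3:6  d4:15  d5:12  d6:7  d7:7.
Shift Task 3→5.
Schedule Task 1@1, Task 4@1, Task 6@1, Task 2@4, Task 5@4, Task 7@4, Task 3@5: d1:11  d2:6  d3:6  d4:10  d5:12  d6:12  d7:7 — peak 12.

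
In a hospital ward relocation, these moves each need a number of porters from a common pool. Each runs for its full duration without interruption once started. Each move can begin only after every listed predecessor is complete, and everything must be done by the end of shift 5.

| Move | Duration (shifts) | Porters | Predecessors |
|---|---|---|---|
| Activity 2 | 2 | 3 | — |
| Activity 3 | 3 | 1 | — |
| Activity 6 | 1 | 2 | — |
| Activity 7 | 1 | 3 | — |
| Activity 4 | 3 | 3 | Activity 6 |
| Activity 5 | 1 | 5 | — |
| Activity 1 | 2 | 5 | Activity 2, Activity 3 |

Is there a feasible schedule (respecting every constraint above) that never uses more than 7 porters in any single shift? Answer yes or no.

Total porter-shifts = 38; over 5 shifts the average is 38/5 > 7, so some shift must exceed 7.

no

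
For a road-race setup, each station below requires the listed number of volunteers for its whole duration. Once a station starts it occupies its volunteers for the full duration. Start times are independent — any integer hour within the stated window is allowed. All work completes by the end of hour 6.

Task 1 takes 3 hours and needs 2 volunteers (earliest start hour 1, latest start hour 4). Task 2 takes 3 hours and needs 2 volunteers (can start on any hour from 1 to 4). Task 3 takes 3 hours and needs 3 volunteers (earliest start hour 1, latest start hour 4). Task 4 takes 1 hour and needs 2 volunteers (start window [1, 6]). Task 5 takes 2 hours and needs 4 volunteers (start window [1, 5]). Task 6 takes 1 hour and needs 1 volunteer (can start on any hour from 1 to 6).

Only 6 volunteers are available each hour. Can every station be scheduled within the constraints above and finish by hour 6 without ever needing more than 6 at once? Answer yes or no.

Schedule Task 1@1, Task 2@3, Task 3@4, Task 4@3, Task 5@1, Task 6@4: h1:6  h2:6  h3:6  h4:6  h5:5  h6:3 — peak 6 ≤ 6.

yes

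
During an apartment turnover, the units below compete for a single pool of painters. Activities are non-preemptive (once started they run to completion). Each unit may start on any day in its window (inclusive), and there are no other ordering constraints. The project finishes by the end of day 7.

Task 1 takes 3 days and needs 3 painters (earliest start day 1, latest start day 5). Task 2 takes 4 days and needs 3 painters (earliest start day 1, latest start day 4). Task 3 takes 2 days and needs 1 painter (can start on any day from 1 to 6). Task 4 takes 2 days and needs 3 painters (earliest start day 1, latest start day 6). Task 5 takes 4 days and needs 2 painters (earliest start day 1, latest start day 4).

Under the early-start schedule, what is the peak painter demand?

12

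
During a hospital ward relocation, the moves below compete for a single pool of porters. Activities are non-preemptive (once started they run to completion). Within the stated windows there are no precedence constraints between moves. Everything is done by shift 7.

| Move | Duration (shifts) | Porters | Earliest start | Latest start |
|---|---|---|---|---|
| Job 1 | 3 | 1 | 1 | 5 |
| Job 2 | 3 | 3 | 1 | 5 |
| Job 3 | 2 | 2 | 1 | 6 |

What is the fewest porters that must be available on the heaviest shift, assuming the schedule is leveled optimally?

3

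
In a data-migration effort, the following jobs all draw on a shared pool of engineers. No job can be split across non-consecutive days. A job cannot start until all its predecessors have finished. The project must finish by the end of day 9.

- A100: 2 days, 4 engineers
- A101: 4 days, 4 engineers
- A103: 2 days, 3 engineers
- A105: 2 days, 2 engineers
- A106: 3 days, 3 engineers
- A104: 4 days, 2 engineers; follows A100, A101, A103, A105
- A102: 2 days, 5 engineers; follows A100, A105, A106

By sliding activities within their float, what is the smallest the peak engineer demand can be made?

Early-start (A100@1, A101@1, A103@1, A105@1, A106@1, A104@5, A102@4) gives peak 16: d1:16  d2:16  d3:7  d4:9  d5:7  d6:2  d7:2  d8:2  d9:0.
Shift A103→3, A105→3, A106→5, A102→8.
Schedule A100@1, A101@1, A103@3, A105@3, A106@5, A104@5, A102@8: d1:8  d2:8  d3:9  d4:9  d5:5  d6:5  d7:5  d8:7  d9:5 — peak 9.

9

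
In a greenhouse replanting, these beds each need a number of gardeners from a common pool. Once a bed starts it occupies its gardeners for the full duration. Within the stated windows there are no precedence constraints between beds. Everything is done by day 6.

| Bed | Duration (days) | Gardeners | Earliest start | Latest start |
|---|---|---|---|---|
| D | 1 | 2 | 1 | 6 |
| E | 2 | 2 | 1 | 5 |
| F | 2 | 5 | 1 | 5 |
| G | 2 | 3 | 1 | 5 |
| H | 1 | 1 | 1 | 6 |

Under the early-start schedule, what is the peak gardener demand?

13

Early-start schedule: D@1, E@1, F@1, G@1, H@1.
Load per day: day 1: 13, day 2: 10, day 3: 0, day 4: 0, day 5: 0, day 6: 0.
Peak is 13.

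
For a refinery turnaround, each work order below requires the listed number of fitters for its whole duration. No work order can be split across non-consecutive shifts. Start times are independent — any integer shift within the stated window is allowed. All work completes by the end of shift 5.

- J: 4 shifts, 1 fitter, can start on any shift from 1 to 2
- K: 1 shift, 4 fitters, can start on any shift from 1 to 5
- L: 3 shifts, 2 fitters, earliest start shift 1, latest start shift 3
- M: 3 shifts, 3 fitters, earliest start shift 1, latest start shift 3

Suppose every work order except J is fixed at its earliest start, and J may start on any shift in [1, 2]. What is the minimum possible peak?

J@1: s1:10  s2:6  s3:6  s4:1  s5:0 → peak 10
J@2: s1:9  s2:6  s3:6  s4:1  s5:1 → peak 9
Best is J@2, peak 9.

9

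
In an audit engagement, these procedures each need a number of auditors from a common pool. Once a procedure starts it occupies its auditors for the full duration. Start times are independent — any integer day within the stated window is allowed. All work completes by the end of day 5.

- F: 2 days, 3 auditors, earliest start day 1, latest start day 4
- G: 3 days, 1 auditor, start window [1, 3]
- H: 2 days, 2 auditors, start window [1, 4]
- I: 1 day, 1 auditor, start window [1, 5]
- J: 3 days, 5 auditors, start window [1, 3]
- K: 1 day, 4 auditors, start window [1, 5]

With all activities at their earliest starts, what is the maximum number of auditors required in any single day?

Early-start schedule: F@1, G@1, H@1, I@1, J@1, K@1.
Load per day: day 1: 16, day 2: 11, day 3: 6, day 4: 0, day 5: 0.
Peak is 16.

16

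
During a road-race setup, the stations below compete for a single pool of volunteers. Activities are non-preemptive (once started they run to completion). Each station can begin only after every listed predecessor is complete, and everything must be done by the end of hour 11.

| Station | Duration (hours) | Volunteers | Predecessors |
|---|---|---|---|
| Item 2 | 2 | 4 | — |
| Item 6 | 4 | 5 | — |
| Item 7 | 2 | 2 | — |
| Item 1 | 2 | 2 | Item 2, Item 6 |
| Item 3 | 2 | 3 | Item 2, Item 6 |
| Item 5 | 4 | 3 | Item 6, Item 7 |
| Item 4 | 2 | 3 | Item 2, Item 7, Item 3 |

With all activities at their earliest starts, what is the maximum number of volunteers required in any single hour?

Early-start schedule: Item 2@1, Item 6@1, Item 7@1, Item 1@5, Item 3@5, Item 5@5, Item 4@7.
Load per hour: hour 1: 11, hour 2: 11, hour 3: 5, hour 4: 5, hour 5: 8, hour 6: 8, hour 7: 6, hour 8: 6, hour 9: 0, hour 10: 0, hour 11: 0.
Peak is 11.

11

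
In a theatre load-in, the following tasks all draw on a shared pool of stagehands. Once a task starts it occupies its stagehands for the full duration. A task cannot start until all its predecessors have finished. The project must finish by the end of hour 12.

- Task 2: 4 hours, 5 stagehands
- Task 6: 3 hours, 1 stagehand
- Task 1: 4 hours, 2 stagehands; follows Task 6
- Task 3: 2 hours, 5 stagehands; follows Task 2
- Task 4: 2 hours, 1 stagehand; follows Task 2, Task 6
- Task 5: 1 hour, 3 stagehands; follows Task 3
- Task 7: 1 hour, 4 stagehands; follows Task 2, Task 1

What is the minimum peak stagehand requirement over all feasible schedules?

6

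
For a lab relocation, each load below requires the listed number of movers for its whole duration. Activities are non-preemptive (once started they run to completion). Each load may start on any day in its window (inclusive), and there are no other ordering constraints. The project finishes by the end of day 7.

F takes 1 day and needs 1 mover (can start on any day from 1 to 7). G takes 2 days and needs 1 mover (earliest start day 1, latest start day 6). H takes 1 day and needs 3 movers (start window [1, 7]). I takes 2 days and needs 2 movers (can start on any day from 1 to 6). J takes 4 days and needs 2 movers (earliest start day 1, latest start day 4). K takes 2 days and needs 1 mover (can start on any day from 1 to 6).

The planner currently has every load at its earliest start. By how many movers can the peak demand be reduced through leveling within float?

7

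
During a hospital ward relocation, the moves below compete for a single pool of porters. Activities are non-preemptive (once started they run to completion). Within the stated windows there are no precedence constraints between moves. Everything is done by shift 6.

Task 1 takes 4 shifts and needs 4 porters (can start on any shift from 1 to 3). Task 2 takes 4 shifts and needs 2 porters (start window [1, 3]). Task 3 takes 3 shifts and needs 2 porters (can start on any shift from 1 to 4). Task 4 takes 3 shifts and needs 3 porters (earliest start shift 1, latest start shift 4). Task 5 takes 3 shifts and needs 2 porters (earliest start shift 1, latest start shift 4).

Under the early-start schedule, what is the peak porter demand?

13

Early-start schedule: Task 1@1, Task 2@1, Task 3@1, Task 4@1, Task 5@1.
Load per shift: shift 1: 13, shift 2: 13, shift 3: 13, shift 4: 6, shift 5: 0, shift 6: 0.
Peak is 13.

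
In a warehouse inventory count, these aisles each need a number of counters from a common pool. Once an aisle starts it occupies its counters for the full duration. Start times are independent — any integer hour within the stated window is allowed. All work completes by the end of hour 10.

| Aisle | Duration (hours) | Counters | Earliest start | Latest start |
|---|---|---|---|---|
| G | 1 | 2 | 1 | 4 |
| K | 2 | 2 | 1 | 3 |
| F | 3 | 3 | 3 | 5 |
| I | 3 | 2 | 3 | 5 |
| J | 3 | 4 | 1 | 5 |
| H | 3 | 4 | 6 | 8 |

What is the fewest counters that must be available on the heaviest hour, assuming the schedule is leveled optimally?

6

Early-start (G@1, K@1, F@3, I@3, J@1, H@6) gives peak 9: h1:8  h2:6  h3:9  h4:5  h5:5  h6:4  h7:4  h8:4  h9:0  h10:0.
Shift F→5, J→2, H→8.
Schedule G@1, K@1, F@5, I@3, J@2, H@8: h1:4  h2:6  h3:6  h4:6  h5:5  h6:3  h7:3  h8:4  h9:4  h10:4 — peak 6.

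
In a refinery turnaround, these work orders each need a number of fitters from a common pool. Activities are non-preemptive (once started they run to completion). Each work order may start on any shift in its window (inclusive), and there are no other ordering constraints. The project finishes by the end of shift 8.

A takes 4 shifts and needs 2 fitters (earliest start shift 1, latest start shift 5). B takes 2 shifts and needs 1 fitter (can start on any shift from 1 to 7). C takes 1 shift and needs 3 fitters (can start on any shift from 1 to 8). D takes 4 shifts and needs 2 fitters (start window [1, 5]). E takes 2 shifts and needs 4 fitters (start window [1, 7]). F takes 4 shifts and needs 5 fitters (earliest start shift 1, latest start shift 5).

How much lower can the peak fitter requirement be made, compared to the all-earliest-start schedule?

10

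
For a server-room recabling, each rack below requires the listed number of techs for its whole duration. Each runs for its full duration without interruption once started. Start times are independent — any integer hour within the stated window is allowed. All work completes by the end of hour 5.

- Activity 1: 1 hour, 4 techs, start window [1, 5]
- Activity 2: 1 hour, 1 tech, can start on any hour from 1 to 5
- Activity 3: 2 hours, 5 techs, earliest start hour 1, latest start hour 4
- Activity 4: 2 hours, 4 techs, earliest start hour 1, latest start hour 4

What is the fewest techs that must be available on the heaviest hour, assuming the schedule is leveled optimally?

Early-start (Activity 1@1, Activity 2@1, Activity 3@1, Activity 4@1) gives peak 14: h1:14  h2:9  h3:0  h4:0  h5:0.
Shift Activity 3→2, Activity 4→4.
Schedule Activity 1@1, Activity 2@1, Activity 3@2, Activity 4@4: h1:5  h2:5  h3:5  h4:4  h5:4 — peak 5.
Total tech-hours = 23 over 5 hours ⇒ peak ≥ ⌈23/5⌉ = 5, so 5 is optimal.

5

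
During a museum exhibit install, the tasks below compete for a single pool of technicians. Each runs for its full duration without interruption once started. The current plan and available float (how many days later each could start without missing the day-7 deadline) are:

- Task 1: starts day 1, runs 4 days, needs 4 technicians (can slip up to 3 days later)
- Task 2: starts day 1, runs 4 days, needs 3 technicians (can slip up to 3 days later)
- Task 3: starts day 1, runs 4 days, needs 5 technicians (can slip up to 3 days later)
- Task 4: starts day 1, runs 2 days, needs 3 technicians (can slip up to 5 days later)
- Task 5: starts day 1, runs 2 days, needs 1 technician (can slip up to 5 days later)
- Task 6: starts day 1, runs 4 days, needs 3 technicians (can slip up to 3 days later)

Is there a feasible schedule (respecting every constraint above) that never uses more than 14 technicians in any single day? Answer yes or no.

no

The minimum achievable peak is 15; 14 < 15, so no feasible schedule stays within the cap.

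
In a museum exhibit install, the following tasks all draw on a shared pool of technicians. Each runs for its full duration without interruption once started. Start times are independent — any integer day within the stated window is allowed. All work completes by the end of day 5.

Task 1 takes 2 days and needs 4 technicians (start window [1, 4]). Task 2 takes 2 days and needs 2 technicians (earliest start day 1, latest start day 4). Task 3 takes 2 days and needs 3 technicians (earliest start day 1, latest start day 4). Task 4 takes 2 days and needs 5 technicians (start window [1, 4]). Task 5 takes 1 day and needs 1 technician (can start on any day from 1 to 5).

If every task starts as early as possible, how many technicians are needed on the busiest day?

Early-start schedule: Task 1@1, Task 2@1, Task 3@1, Task 4@1, Task 5@1.
Load per day: day 1: 15, day 2: 14, day 3: 0, day 4: 0, day 5: 0.
Peak is 15.

15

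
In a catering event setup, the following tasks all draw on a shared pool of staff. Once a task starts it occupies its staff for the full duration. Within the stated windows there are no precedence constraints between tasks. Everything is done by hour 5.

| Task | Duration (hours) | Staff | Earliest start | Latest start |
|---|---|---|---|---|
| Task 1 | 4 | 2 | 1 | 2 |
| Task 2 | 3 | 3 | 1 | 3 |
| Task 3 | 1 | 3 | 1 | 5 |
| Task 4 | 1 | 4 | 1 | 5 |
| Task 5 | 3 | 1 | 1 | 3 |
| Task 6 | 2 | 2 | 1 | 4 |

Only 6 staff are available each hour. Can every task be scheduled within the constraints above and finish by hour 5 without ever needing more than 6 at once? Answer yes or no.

no

Total staffer-hours = 31; over 5 hours the average is 31/5 > 6, so some hour must exceed 6.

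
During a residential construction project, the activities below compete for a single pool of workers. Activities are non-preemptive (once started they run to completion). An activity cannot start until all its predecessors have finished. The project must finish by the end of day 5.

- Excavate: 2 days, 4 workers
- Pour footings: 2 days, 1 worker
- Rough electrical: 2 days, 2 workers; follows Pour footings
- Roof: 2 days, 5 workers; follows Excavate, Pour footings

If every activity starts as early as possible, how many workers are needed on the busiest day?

Early-start schedule: Excavate@1, Pour footings@1, Rough electrical@3, Roof@3.
Load per day: day 1: 5, day 2: 5, day 3: 7, day 4: 7, day 5: 0.
Peak is 7.

7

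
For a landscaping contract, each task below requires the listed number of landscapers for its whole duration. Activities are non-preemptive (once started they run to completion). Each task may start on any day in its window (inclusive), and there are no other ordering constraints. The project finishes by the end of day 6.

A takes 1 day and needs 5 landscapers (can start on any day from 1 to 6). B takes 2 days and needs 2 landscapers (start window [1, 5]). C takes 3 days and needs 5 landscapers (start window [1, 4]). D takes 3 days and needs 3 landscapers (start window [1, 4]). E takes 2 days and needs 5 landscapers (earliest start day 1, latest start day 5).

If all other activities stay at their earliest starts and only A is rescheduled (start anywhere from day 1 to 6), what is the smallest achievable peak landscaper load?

15

A@1: d1:20  d2:15  d3:8  d4:0  d5:0  d6:0 → peak 20
A@2: d1:15  d2:20  d3:8  d4:0  d5:0  d6:0 → peak 20
A@3: d1:15  d2:15  d3:13  d4:0  d5:0  d6:0 → peak 15
A@4: d1:15  d2:15  d3:8  d4:5  d5:0  d6:0 → peak 15
A@5: d1:15  d2:15  d3:8  d4:0  d5:5  d6:0 → peak 15
A@6: d1:15  d2:15  d3:8  d4:0  d5:0  d6:5 → peak 15
Best is A@3, peak 15.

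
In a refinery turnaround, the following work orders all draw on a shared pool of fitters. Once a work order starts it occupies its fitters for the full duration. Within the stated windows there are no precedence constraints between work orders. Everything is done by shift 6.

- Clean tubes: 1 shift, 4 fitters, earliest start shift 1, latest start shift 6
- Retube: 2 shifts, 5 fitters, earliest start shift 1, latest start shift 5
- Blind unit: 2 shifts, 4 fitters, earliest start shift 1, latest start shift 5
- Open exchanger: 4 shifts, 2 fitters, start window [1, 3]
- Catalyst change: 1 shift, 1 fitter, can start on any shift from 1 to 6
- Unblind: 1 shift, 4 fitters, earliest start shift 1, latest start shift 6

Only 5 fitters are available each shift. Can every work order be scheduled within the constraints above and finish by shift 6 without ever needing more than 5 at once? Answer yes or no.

no

Total fitter-shifts = 35; over 6 shifts the average is 35/6 > 5, so some shift must exceed 5.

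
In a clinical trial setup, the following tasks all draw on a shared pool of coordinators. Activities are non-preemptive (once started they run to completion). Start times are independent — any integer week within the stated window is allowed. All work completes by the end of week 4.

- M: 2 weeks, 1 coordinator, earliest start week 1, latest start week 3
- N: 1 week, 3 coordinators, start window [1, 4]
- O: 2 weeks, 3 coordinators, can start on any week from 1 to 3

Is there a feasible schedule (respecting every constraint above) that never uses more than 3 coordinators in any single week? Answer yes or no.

no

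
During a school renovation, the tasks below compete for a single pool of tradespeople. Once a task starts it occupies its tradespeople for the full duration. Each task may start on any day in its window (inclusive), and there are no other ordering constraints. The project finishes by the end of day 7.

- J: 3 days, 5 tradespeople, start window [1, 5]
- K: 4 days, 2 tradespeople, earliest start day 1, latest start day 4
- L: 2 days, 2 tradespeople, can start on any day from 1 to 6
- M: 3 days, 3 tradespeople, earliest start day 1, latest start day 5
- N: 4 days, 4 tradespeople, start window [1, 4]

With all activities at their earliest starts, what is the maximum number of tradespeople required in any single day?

16

Early-start schedule: J@1, K@1, L@1, M@1, N@1.
Load per day: day 1: 16, day 2: 16, day 3: 14, day 4: 6, day 5: 0, day 6: 0, day 7: 0.
Peak is 16.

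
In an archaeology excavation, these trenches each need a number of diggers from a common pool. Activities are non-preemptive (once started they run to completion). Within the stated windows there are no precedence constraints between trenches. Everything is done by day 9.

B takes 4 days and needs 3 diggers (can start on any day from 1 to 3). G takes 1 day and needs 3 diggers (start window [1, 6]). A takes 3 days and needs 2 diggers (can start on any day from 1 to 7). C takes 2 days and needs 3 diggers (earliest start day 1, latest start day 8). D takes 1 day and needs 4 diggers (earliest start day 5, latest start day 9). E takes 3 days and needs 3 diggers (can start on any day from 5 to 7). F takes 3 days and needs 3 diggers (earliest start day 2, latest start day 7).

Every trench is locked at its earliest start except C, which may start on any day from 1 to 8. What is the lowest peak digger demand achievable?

8

C@1: d1:11  d2:11  d3:8  d4:6  d5:7  d6:3  d7:3  d8:0  d9:0 → peak 11
C@2: d1:8  d2:11  d3:11  d4:6  d5:7  d6:3  d7:3  d8:0  d9:0 → peak 11
C@3: d1:8  d2:8  d3:11  d4:9  d5:7  d6:3  d7:3  d8:0  d9:0 → peak 11
C@4: d1:8  d2:8  d3:8  d4:9  d5:10  d6:3  d7:3  d8:0  d9:0 → peak 10
C@5: d1:8  d2:8  d3:8  d4:6  d5:10  d6:6  d7:3  d8:0  d9:0 → peak 10
C@6: d1:8  d2:8  d3:8  d4:6  d5:7  d6:6  d7:6  d8:0  d9:0 → peak 8
C@7: d1:8  d2:8  d3:8  d4:6  d5:7  d6:3  d7:6  d8:3  d9:0 → peak 8
C@8: d1:8  d2:8  d3:8  d4:6  d5:7  d6:3  d7:3  d8:3  d9:3 → peak 8
Best is C@6, peak 8.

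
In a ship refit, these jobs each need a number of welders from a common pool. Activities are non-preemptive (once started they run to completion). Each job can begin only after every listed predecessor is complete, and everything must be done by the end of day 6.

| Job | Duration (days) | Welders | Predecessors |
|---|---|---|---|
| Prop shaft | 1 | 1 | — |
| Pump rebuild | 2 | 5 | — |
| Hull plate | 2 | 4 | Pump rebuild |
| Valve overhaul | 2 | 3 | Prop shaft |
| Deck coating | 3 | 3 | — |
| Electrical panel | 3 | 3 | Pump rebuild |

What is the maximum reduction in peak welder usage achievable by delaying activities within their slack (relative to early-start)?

Early-start peak: d1:9  d2:11  d3:13  d4:7  d5:3  d6:0 ⇒ 13.
Leveled (Prop shaft@3, Pump rebuild@1, Hull plate@3, Valve overhaul@5, Deck coating@1, Electrical panel@4): d1:8  d2:8  d3:8  d4:7  d5:6  d6:6 ⇒ 8.
Reduction 13 − 8 = 5.

5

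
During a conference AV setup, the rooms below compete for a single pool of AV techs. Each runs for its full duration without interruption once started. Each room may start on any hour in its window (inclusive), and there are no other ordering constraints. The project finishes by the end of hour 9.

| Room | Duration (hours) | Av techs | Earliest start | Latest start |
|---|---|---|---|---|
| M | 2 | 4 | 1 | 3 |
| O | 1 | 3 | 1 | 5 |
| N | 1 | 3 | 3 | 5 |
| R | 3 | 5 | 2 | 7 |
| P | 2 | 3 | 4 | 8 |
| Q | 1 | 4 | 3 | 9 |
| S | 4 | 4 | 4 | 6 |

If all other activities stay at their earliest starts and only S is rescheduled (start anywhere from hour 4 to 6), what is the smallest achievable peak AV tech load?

S@4: h1:7  h2:9  h3:12  h4:12  h5:7  h6:4  h7:4  h8:0  h9:0 → peak 12
S@5: h1:7  h2:9  h3:12  h4:8  h5:7  h6:4  h7:4  h8:4  h9:0 → peak 12
S@6: h1:7  h2:9  h3:12  h4:8  h5:3  h6:4  h7:4  h8:4  h9:4 → peak 12
Best is S@4, peak 12.

12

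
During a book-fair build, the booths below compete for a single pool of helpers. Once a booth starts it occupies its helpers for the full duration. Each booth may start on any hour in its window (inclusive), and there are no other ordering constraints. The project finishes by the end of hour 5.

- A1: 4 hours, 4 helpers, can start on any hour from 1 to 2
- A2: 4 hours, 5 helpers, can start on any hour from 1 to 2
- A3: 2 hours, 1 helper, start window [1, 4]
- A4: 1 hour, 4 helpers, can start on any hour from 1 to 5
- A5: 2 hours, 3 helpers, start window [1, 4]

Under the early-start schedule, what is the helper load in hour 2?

13

At early start, hour 2 has: A1, A2, A3, A5.
Demand: 4 + 5 + 1 + 3 = 13.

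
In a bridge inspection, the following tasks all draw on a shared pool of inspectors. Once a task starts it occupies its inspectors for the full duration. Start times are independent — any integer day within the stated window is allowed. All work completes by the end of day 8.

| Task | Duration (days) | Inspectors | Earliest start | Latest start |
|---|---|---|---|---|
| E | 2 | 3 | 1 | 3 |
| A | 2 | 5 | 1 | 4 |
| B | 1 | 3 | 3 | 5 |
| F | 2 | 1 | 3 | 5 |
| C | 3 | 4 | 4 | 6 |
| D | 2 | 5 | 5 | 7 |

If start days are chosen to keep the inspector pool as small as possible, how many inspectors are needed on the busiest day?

7

Early-start (E@1, A@1, B@3, F@3, C@4, D@5) gives peak 9: d1:8  d2:8  d3:4  d4:5  d5:9  d6:9  d7:0  d8:0.
Shift E→3, F→5, D→7.
Schedule E@3, A@1, B@3, F@5, C@4, D@7: d1:5  d2:5  d3:6  d4:7  d5:5  d6:5  d7:5  d8:5 — peak 7.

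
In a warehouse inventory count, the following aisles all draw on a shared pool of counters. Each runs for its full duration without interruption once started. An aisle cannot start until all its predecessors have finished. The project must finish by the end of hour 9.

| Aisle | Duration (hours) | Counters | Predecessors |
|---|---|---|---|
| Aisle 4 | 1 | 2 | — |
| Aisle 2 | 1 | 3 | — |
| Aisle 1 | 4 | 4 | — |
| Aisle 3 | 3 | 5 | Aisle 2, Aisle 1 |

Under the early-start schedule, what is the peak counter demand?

Early-start schedule: Aisle 4@1, Aisle 2@1, Aisle 1@1, Aisle 3@5.
Load per hour: hour 1: 9, hour 2: 4, hour 3: 4, hour 4: 4, hour 5: 5, hour 6: 5, hour 7: 5, hour 8: 0, hour 9: 0.
Peak is 9.

9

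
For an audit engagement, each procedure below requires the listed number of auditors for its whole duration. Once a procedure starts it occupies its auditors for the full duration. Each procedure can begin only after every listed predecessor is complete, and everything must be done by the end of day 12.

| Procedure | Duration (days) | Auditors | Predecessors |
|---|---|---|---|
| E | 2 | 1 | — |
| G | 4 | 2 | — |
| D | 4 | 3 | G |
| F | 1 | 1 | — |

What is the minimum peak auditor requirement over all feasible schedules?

Early-start (E@1, G@1, D@5, F@1) gives peak 4: d1:4  d2:3  d3:2  d4:2  d5:3  d6:3  d7:3  d8:3  d9:0  d10:0  d11:0  d12:0.
Shift F→3.
Schedule E@1, G@1, D@5, F@3: d1:3  d2:3  d3:3  d4:2  d5:3  d6:3  d7:3  d8:3  d9:0  d10:0  d11:0  d12:0 — peak 3.

3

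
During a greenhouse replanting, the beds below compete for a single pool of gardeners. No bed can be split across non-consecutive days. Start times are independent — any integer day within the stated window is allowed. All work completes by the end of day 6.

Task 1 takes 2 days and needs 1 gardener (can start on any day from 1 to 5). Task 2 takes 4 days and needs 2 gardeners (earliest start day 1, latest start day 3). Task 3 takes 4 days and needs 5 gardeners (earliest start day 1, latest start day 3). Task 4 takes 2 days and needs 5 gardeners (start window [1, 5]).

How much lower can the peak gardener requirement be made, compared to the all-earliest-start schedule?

6

Early-start peak: d1:13  d2:13  d3:7  d4:7  d5:0  d6:0 ⇒ 13.
Leveled (Task 1@1, Task 2@3, Task 3@1, Task 4@5): d1:6  d2:6  d3:7  d4:7  d5:7  d6:7 ⇒ 7.
Reduction 13 − 7 = 6.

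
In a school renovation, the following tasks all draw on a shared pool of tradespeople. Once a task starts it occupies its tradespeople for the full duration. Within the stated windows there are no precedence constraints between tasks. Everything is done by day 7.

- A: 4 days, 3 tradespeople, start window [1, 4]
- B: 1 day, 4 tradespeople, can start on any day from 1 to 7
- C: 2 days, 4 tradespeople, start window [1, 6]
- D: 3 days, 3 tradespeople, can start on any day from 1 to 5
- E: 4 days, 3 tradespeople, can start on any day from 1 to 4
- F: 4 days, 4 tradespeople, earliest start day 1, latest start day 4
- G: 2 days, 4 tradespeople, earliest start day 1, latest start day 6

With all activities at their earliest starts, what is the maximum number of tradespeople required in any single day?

Early-start schedule: A@1, B@1, C@1, D@1, E@1, F@1, G@1.
Load per day: day 1: 25, day 2: 21, day 3: 13, day 4: 10, day 5: 0, day 6: 0, day 7: 0.
Peak is 25.

25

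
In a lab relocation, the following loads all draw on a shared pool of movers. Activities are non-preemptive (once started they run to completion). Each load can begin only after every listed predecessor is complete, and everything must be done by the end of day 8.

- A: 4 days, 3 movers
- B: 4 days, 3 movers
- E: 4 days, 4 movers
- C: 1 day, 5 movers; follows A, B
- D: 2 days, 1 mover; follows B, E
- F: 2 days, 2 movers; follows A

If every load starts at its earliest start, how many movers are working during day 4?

10

At early start, day 4 has: A, B, E.
Demand: 3 + 3 + 4 = 10.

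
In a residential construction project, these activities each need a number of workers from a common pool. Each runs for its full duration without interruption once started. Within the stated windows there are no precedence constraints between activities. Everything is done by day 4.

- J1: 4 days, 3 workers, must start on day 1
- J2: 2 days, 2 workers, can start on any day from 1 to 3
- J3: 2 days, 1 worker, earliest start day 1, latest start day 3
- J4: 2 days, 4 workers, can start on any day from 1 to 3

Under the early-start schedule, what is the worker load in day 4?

At early start, day 4 has: J1.
Demand: 3 = 3.

3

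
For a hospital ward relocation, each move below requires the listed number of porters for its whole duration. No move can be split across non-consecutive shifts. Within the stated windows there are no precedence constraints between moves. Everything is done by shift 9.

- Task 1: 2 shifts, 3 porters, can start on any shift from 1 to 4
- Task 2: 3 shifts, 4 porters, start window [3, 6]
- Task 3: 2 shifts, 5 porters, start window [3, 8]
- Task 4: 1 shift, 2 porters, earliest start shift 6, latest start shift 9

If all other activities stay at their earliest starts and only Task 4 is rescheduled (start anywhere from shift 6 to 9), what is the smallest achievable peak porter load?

Task 4@6: s1:3  s2:3  s3:9  s4:9  s5:4  s6:2  s7:0  s8:0  s9:0 → peak 9
Task 4@7: s1:3  s2:3  s3:9  s4:9  s5:4  s6:0  s7:2  s8:0  s9:0 → peak 9
Task 4@8: s1:3  s2:3  s3:9  s4:9  s5:4  s6:0  s7:0  s8:2  s9:0 → peak 9
Task 4@9: s1:3  s2:3  s3:9  s4:9  s5:4  s6:0  s7:0  s8:0  s9:2 → peak 9
Best is Task 4@6, peak 9.

9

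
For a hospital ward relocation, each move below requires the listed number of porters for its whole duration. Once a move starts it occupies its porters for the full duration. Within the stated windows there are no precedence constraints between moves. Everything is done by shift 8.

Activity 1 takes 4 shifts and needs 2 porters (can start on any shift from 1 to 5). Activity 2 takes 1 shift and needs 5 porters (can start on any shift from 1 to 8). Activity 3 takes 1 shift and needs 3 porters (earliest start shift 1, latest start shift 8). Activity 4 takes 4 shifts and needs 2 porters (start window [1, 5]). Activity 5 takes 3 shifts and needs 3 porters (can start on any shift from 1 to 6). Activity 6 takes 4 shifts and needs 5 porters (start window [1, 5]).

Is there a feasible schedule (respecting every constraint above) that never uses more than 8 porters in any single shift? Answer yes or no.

Schedule Activity 1@1, Activity 2@1, Activity 3@2, Activity 4@2, Activity 5@6, Activity 6@5: s1:7  s2:7  s3:4  s4:4  s5:7  s6:8  s7:8  s8:8 — peak 8 ≤ 8.

yes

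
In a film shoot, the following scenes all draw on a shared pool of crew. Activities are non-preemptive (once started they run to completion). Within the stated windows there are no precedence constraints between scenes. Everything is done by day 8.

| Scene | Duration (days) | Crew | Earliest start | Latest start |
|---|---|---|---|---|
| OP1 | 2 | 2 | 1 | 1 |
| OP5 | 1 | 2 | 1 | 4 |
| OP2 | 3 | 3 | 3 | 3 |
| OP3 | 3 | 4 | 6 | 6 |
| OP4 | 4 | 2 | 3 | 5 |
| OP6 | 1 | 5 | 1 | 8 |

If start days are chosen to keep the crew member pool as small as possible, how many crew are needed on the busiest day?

Early-start (OP1@1, OP5@1, OP2@3, OP3@6, OP4@3, OP6@1) gives peak 9: d1:9  d2:2  d3:5  d4:5  d5:5  d6:6  d7:4  d8:4.
Shift OP6→2.
Schedule OP1@1, OP5@1, OP2@3, OP3@6, OP4@3, OP6@2: d1:4  d2:7  d3:5  d4:5  d5:5  d6:6  d7:4  d8:4 — peak 7.

7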